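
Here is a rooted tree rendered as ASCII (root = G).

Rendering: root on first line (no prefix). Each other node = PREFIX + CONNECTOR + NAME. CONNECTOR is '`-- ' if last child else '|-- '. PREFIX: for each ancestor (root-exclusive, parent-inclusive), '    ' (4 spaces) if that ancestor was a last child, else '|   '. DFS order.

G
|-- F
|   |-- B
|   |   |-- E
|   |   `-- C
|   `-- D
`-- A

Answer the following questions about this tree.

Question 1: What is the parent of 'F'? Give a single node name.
Answer: G

Derivation:
Scan adjacency: F appears as child of G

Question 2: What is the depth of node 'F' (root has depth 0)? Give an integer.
Path from root to F: G -> F
Depth = number of edges = 1

Answer: 1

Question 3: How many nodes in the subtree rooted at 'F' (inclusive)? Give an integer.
Subtree rooted at F contains: B, C, D, E, F
Count = 5

Answer: 5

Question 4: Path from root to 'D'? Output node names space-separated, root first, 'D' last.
Answer: G F D

Derivation:
Walk down from root: G -> F -> D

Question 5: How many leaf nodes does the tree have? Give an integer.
Answer: 4

Derivation:
Leaves (nodes with no children): A, C, D, E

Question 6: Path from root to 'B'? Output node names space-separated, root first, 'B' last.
Walk down from root: G -> F -> B

Answer: G F B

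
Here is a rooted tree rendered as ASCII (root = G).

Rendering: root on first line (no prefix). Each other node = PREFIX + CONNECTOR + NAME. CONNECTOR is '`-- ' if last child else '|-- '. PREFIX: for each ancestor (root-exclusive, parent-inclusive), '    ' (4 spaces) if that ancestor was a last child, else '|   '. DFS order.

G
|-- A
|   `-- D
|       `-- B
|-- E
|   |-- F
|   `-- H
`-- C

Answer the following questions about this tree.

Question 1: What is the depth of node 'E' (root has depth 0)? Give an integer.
Path from root to E: G -> E
Depth = number of edges = 1

Answer: 1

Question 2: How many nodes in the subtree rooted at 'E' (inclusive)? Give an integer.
Answer: 3

Derivation:
Subtree rooted at E contains: E, F, H
Count = 3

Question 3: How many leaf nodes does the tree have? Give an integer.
Answer: 4

Derivation:
Leaves (nodes with no children): B, C, F, H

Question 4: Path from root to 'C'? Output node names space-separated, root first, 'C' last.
Walk down from root: G -> C

Answer: G C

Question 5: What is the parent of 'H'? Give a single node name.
Scan adjacency: H appears as child of E

Answer: E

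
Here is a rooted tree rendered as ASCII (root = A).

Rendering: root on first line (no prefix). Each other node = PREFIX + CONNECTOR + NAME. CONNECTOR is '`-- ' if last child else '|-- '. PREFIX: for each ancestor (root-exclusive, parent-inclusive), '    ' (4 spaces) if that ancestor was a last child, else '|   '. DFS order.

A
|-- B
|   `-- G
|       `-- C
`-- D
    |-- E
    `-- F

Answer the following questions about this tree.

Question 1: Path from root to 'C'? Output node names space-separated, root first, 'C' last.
Walk down from root: A -> B -> G -> C

Answer: A B G C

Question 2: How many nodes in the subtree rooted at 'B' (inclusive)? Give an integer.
Answer: 3

Derivation:
Subtree rooted at B contains: B, C, G
Count = 3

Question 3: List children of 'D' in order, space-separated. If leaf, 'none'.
Answer: E F

Derivation:
Node D's children (from adjacency): E, F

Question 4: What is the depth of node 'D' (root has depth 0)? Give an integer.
Path from root to D: A -> D
Depth = number of edges = 1

Answer: 1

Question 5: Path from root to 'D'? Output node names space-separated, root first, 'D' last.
Answer: A D

Derivation:
Walk down from root: A -> D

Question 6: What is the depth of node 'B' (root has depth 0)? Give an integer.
Answer: 1

Derivation:
Path from root to B: A -> B
Depth = number of edges = 1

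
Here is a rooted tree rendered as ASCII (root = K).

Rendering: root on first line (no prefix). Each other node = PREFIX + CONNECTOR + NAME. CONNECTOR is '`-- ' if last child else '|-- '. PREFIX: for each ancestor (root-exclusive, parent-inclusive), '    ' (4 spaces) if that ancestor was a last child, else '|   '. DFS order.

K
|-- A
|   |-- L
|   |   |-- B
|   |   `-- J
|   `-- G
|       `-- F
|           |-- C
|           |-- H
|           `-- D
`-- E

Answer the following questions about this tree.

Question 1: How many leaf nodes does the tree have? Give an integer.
Answer: 6

Derivation:
Leaves (nodes with no children): B, C, D, E, H, J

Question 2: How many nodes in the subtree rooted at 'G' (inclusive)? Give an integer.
Answer: 5

Derivation:
Subtree rooted at G contains: C, D, F, G, H
Count = 5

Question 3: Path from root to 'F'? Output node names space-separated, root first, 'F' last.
Walk down from root: K -> A -> G -> F

Answer: K A G F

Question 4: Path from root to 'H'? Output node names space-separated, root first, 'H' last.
Walk down from root: K -> A -> G -> F -> H

Answer: K A G F H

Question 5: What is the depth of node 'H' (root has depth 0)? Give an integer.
Answer: 4

Derivation:
Path from root to H: K -> A -> G -> F -> H
Depth = number of edges = 4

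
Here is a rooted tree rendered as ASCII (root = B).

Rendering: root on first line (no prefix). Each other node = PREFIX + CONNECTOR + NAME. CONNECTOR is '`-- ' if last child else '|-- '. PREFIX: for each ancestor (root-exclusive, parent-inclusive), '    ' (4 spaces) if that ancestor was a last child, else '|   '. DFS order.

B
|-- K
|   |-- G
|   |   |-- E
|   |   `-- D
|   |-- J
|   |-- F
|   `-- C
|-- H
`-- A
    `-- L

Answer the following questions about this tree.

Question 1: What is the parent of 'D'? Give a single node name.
Scan adjacency: D appears as child of G

Answer: G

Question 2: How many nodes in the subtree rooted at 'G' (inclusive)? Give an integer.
Subtree rooted at G contains: D, E, G
Count = 3

Answer: 3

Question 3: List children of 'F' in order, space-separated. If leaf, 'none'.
Answer: none

Derivation:
Node F's children (from adjacency): (leaf)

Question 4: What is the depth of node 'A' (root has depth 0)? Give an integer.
Path from root to A: B -> A
Depth = number of edges = 1

Answer: 1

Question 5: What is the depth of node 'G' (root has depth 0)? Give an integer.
Answer: 2

Derivation:
Path from root to G: B -> K -> G
Depth = number of edges = 2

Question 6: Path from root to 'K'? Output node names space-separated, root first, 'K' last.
Answer: B K

Derivation:
Walk down from root: B -> K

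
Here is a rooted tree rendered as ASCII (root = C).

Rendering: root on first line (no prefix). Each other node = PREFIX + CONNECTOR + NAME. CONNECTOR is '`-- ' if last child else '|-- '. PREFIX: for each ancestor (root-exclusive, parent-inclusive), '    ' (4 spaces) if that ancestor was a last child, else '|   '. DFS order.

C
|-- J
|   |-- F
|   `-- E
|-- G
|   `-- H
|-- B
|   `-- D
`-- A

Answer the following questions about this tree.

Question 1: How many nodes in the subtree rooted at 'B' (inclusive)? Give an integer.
Subtree rooted at B contains: B, D
Count = 2

Answer: 2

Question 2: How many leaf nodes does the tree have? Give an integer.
Answer: 5

Derivation:
Leaves (nodes with no children): A, D, E, F, H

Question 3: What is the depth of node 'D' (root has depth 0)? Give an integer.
Path from root to D: C -> B -> D
Depth = number of edges = 2

Answer: 2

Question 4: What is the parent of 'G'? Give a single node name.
Answer: C

Derivation:
Scan adjacency: G appears as child of C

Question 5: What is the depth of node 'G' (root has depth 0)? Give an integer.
Answer: 1

Derivation:
Path from root to G: C -> G
Depth = number of edges = 1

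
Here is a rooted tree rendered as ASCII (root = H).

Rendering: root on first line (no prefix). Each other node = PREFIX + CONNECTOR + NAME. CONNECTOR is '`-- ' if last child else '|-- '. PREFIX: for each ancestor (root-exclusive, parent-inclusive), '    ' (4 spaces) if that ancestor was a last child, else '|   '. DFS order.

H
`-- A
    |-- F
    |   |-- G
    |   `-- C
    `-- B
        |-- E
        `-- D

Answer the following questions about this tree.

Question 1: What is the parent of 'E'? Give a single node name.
Scan adjacency: E appears as child of B

Answer: B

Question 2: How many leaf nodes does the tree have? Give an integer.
Answer: 4

Derivation:
Leaves (nodes with no children): C, D, E, G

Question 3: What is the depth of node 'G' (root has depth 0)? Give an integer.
Path from root to G: H -> A -> F -> G
Depth = number of edges = 3

Answer: 3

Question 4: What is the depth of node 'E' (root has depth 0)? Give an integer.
Path from root to E: H -> A -> B -> E
Depth = number of edges = 3

Answer: 3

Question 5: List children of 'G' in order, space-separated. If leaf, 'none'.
Node G's children (from adjacency): (leaf)

Answer: none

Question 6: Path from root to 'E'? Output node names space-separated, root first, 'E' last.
Walk down from root: H -> A -> B -> E

Answer: H A B E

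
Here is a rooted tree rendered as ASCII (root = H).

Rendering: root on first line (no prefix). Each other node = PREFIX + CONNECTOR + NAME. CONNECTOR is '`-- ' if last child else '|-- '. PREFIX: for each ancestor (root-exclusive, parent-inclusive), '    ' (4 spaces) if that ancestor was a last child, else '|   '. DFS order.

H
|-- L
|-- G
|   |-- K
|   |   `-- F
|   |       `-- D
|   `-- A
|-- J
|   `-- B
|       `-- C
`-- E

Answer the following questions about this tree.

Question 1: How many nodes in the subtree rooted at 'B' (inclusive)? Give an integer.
Subtree rooted at B contains: B, C
Count = 2

Answer: 2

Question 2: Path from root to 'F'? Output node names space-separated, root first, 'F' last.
Answer: H G K F

Derivation:
Walk down from root: H -> G -> K -> F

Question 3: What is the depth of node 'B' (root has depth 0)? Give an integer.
Answer: 2

Derivation:
Path from root to B: H -> J -> B
Depth = number of edges = 2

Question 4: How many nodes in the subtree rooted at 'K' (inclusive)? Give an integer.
Subtree rooted at K contains: D, F, K
Count = 3

Answer: 3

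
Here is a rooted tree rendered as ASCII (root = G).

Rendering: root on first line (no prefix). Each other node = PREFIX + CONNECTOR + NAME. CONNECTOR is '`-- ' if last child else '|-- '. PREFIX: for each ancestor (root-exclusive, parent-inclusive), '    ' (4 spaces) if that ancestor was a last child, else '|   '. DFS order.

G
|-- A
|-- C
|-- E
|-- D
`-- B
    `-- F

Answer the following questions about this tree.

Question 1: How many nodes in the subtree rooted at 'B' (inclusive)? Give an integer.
Answer: 2

Derivation:
Subtree rooted at B contains: B, F
Count = 2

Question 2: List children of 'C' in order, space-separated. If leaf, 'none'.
Answer: none

Derivation:
Node C's children (from adjacency): (leaf)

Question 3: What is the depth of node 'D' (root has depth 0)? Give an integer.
Answer: 1

Derivation:
Path from root to D: G -> D
Depth = number of edges = 1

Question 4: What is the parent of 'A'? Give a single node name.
Scan adjacency: A appears as child of G

Answer: G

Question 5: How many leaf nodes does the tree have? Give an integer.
Leaves (nodes with no children): A, C, D, E, F

Answer: 5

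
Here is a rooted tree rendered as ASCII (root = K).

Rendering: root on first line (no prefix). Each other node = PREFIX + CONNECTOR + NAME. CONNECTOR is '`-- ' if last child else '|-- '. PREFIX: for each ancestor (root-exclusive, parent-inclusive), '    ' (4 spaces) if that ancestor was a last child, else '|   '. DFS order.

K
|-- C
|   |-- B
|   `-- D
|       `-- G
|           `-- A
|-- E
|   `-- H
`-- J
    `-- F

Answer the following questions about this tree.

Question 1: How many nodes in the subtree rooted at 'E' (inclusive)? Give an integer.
Answer: 2

Derivation:
Subtree rooted at E contains: E, H
Count = 2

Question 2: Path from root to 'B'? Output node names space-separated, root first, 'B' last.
Answer: K C B

Derivation:
Walk down from root: K -> C -> B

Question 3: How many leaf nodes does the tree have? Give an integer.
Answer: 4

Derivation:
Leaves (nodes with no children): A, B, F, H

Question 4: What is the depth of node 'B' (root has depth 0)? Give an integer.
Path from root to B: K -> C -> B
Depth = number of edges = 2

Answer: 2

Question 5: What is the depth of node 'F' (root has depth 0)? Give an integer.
Path from root to F: K -> J -> F
Depth = number of edges = 2

Answer: 2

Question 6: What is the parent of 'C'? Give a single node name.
Answer: K

Derivation:
Scan adjacency: C appears as child of K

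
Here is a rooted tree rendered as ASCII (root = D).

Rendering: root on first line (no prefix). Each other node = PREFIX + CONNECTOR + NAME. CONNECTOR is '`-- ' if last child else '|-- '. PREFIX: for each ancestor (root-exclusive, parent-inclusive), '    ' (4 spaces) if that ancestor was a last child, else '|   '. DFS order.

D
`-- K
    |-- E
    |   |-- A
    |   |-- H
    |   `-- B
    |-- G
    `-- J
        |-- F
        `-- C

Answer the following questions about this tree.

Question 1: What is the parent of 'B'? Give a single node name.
Answer: E

Derivation:
Scan adjacency: B appears as child of E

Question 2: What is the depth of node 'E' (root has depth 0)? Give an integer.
Answer: 2

Derivation:
Path from root to E: D -> K -> E
Depth = number of edges = 2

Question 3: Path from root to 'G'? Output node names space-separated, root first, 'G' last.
Walk down from root: D -> K -> G

Answer: D K G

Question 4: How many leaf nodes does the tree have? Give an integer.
Leaves (nodes with no children): A, B, C, F, G, H

Answer: 6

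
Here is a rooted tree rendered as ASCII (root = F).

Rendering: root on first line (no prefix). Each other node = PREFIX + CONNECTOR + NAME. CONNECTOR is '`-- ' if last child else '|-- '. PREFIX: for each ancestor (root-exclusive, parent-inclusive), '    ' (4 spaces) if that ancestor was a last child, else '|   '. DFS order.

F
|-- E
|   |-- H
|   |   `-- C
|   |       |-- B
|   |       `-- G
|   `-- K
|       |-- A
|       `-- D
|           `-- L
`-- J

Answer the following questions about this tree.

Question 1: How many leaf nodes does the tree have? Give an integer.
Leaves (nodes with no children): A, B, G, J, L

Answer: 5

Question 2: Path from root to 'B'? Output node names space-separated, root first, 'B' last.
Answer: F E H C B

Derivation:
Walk down from root: F -> E -> H -> C -> B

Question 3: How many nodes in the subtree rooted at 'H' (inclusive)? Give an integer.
Answer: 4

Derivation:
Subtree rooted at H contains: B, C, G, H
Count = 4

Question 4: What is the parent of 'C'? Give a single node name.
Scan adjacency: C appears as child of H

Answer: H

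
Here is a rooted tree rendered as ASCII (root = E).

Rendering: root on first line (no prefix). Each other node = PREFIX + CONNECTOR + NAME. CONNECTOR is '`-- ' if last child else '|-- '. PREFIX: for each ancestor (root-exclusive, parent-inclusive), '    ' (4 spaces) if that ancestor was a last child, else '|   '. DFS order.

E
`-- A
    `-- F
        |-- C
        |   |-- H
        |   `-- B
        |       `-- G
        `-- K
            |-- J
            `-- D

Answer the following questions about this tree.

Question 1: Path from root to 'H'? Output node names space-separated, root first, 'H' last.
Answer: E A F C H

Derivation:
Walk down from root: E -> A -> F -> C -> H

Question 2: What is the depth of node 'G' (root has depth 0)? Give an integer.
Answer: 5

Derivation:
Path from root to G: E -> A -> F -> C -> B -> G
Depth = number of edges = 5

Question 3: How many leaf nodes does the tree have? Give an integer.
Answer: 4

Derivation:
Leaves (nodes with no children): D, G, H, J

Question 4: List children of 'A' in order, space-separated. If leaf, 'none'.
Answer: F

Derivation:
Node A's children (from adjacency): F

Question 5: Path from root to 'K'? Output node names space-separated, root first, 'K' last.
Answer: E A F K

Derivation:
Walk down from root: E -> A -> F -> K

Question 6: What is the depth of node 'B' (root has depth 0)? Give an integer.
Answer: 4

Derivation:
Path from root to B: E -> A -> F -> C -> B
Depth = number of edges = 4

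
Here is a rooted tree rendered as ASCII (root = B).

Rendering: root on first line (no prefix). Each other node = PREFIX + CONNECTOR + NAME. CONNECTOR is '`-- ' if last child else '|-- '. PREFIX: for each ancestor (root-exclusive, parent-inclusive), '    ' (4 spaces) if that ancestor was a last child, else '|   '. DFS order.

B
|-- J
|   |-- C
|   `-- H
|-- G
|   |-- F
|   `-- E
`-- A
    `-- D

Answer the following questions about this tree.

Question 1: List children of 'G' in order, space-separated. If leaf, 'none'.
Node G's children (from adjacency): F, E

Answer: F E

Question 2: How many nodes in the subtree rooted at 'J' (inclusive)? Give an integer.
Subtree rooted at J contains: C, H, J
Count = 3

Answer: 3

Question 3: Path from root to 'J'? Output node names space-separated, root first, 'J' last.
Answer: B J

Derivation:
Walk down from root: B -> J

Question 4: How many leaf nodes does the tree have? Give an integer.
Answer: 5

Derivation:
Leaves (nodes with no children): C, D, E, F, H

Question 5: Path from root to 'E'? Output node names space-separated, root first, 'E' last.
Answer: B G E

Derivation:
Walk down from root: B -> G -> E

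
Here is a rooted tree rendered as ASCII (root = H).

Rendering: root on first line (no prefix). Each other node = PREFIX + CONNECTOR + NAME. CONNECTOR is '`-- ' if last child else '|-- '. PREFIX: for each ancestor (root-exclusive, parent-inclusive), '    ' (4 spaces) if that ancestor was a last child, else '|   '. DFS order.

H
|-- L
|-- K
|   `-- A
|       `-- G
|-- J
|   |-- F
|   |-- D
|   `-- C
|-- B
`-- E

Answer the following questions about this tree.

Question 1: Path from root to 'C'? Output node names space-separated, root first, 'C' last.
Walk down from root: H -> J -> C

Answer: H J C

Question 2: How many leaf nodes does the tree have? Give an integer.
Leaves (nodes with no children): B, C, D, E, F, G, L

Answer: 7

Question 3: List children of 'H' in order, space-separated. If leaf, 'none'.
Node H's children (from adjacency): L, K, J, B, E

Answer: L K J B E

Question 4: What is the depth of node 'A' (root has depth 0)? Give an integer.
Path from root to A: H -> K -> A
Depth = number of edges = 2

Answer: 2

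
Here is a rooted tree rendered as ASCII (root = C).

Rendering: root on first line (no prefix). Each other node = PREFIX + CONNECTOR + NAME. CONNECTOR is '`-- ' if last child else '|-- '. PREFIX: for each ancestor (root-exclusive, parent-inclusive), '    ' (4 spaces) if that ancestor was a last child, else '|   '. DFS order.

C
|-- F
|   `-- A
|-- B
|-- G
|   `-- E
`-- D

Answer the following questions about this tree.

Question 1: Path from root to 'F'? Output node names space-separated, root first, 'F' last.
Walk down from root: C -> F

Answer: C F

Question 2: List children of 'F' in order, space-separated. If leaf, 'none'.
Answer: A

Derivation:
Node F's children (from adjacency): A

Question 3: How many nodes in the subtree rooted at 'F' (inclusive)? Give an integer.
Subtree rooted at F contains: A, F
Count = 2

Answer: 2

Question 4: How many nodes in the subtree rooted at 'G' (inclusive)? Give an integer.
Subtree rooted at G contains: E, G
Count = 2

Answer: 2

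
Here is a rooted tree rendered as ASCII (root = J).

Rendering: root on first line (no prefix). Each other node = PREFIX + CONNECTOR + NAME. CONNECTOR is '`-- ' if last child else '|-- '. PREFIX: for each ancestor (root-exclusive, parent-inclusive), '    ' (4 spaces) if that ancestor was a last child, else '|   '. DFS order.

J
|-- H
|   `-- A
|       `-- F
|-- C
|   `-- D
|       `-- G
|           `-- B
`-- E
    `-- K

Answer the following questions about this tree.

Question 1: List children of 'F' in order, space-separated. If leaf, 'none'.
Node F's children (from adjacency): (leaf)

Answer: none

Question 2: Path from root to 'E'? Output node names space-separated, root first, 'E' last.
Answer: J E

Derivation:
Walk down from root: J -> E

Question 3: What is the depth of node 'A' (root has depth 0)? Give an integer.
Path from root to A: J -> H -> A
Depth = number of edges = 2

Answer: 2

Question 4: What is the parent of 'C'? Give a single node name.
Answer: J

Derivation:
Scan adjacency: C appears as child of J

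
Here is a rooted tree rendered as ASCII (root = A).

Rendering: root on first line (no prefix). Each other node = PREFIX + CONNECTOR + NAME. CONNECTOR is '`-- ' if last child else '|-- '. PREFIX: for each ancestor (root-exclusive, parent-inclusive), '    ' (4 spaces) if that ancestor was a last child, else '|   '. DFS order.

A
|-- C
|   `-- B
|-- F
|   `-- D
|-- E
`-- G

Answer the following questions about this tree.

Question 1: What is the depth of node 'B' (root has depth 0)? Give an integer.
Path from root to B: A -> C -> B
Depth = number of edges = 2

Answer: 2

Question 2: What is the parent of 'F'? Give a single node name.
Scan adjacency: F appears as child of A

Answer: A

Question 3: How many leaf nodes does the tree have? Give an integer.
Answer: 4

Derivation:
Leaves (nodes with no children): B, D, E, G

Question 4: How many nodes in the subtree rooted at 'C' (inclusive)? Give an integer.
Subtree rooted at C contains: B, C
Count = 2

Answer: 2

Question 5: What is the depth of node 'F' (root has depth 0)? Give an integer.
Answer: 1

Derivation:
Path from root to F: A -> F
Depth = number of edges = 1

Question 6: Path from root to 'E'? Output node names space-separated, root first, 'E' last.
Answer: A E

Derivation:
Walk down from root: A -> E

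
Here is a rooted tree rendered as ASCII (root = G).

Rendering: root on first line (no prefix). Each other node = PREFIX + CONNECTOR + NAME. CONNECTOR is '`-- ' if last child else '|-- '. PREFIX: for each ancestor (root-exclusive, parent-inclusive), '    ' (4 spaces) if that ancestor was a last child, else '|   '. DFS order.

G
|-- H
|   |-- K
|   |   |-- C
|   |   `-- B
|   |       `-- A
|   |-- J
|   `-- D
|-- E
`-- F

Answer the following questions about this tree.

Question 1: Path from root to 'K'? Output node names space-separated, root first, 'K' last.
Answer: G H K

Derivation:
Walk down from root: G -> H -> K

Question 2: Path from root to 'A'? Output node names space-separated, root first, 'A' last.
Walk down from root: G -> H -> K -> B -> A

Answer: G H K B A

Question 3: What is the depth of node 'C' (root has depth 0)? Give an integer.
Answer: 3

Derivation:
Path from root to C: G -> H -> K -> C
Depth = number of edges = 3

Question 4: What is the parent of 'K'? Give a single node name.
Scan adjacency: K appears as child of H

Answer: H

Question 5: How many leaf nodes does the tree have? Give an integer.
Leaves (nodes with no children): A, C, D, E, F, J

Answer: 6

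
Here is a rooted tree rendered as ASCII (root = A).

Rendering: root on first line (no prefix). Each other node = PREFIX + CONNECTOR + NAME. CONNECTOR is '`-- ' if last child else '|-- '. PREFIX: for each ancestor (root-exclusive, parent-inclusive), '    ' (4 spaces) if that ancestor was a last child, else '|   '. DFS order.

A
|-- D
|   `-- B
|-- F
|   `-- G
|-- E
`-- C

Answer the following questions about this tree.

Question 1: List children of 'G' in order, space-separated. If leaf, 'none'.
Answer: none

Derivation:
Node G's children (from adjacency): (leaf)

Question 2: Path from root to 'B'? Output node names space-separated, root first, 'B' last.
Walk down from root: A -> D -> B

Answer: A D B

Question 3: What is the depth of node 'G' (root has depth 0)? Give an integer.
Answer: 2

Derivation:
Path from root to G: A -> F -> G
Depth = number of edges = 2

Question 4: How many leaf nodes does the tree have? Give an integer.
Answer: 4

Derivation:
Leaves (nodes with no children): B, C, E, G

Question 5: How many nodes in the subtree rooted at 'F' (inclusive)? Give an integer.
Answer: 2

Derivation:
Subtree rooted at F contains: F, G
Count = 2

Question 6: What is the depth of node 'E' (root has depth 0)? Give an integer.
Answer: 1

Derivation:
Path from root to E: A -> E
Depth = number of edges = 1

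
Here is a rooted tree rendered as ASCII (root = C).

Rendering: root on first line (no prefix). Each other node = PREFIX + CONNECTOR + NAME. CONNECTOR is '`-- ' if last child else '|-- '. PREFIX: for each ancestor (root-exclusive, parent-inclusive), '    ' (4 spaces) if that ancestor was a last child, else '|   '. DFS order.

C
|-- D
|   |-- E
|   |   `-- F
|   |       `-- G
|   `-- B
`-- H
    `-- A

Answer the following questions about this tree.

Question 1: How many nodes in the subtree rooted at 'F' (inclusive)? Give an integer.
Subtree rooted at F contains: F, G
Count = 2

Answer: 2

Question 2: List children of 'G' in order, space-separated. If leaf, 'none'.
Answer: none

Derivation:
Node G's children (from adjacency): (leaf)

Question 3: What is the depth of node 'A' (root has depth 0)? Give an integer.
Answer: 2

Derivation:
Path from root to A: C -> H -> A
Depth = number of edges = 2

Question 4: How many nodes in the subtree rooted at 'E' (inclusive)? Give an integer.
Answer: 3

Derivation:
Subtree rooted at E contains: E, F, G
Count = 3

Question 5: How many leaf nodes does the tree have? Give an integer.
Leaves (nodes with no children): A, B, G

Answer: 3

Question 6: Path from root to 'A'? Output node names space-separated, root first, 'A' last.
Walk down from root: C -> H -> A

Answer: C H A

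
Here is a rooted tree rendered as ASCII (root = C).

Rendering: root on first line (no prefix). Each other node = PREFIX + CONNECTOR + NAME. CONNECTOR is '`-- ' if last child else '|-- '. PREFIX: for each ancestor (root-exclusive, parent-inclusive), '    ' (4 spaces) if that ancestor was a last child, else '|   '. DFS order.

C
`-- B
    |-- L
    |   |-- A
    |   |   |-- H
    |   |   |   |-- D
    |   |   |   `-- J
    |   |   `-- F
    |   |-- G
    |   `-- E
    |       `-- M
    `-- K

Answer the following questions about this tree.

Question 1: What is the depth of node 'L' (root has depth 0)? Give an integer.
Path from root to L: C -> B -> L
Depth = number of edges = 2

Answer: 2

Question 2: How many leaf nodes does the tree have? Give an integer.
Answer: 6

Derivation:
Leaves (nodes with no children): D, F, G, J, K, M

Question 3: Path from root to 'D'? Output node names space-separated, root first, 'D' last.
Answer: C B L A H D

Derivation:
Walk down from root: C -> B -> L -> A -> H -> D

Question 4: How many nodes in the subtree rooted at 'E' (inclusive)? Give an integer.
Answer: 2

Derivation:
Subtree rooted at E contains: E, M
Count = 2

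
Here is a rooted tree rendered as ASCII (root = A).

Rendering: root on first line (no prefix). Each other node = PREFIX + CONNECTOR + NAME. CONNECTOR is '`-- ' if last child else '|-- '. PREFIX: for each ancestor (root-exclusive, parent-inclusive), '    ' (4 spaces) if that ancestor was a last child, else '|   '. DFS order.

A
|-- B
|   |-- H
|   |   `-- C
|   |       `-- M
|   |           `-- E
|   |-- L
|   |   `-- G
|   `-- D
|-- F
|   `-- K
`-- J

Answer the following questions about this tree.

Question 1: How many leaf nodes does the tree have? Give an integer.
Leaves (nodes with no children): D, E, G, J, K

Answer: 5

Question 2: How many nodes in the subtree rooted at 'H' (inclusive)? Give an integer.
Answer: 4

Derivation:
Subtree rooted at H contains: C, E, H, M
Count = 4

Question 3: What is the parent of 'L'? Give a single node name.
Scan adjacency: L appears as child of B

Answer: B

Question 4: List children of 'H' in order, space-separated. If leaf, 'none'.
Node H's children (from adjacency): C

Answer: C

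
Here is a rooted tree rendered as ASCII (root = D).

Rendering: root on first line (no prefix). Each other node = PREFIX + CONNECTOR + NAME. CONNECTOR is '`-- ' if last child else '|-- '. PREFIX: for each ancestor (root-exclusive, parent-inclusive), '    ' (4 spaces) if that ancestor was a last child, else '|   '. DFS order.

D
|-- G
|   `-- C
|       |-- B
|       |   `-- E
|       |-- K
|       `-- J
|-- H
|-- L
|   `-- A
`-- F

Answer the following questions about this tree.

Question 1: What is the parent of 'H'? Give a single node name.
Answer: D

Derivation:
Scan adjacency: H appears as child of D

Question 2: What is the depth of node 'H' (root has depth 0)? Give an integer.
Path from root to H: D -> H
Depth = number of edges = 1

Answer: 1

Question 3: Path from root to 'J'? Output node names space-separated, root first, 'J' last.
Answer: D G C J

Derivation:
Walk down from root: D -> G -> C -> J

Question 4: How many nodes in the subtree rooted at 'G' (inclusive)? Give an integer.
Subtree rooted at G contains: B, C, E, G, J, K
Count = 6

Answer: 6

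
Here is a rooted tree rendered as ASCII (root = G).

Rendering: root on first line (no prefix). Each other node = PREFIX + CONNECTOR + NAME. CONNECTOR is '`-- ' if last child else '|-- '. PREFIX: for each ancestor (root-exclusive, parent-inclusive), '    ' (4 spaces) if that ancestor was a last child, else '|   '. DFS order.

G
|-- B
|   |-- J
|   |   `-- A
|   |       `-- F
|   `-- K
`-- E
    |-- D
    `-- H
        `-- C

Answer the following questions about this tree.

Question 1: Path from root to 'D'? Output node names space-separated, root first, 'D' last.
Walk down from root: G -> E -> D

Answer: G E D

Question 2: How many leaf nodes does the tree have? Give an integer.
Answer: 4

Derivation:
Leaves (nodes with no children): C, D, F, K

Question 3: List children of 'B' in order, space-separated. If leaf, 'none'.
Answer: J K

Derivation:
Node B's children (from adjacency): J, K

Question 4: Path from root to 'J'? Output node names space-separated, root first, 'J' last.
Answer: G B J

Derivation:
Walk down from root: G -> B -> J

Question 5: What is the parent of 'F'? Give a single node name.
Answer: A

Derivation:
Scan adjacency: F appears as child of A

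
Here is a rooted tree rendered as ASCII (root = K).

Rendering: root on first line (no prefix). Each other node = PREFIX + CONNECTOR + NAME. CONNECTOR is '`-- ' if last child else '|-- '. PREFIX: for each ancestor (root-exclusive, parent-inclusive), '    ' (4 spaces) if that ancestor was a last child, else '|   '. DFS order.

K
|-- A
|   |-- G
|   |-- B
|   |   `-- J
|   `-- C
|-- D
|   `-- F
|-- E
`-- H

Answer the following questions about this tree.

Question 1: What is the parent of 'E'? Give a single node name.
Scan adjacency: E appears as child of K

Answer: K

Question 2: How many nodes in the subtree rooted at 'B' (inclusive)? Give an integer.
Subtree rooted at B contains: B, J
Count = 2

Answer: 2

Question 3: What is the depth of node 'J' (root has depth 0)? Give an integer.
Answer: 3

Derivation:
Path from root to J: K -> A -> B -> J
Depth = number of edges = 3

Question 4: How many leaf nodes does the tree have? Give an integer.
Leaves (nodes with no children): C, E, F, G, H, J

Answer: 6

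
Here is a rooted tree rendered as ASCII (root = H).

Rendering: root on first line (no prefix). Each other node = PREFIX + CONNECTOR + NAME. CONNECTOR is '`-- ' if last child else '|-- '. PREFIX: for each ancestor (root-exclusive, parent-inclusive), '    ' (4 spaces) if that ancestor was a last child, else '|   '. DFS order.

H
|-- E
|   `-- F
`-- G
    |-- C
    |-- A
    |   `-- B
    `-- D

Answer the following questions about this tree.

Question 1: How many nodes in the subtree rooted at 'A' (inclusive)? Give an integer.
Subtree rooted at A contains: A, B
Count = 2

Answer: 2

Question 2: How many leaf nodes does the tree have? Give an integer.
Leaves (nodes with no children): B, C, D, F

Answer: 4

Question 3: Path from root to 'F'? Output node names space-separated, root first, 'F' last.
Answer: H E F

Derivation:
Walk down from root: H -> E -> F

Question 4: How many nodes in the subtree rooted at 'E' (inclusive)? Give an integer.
Answer: 2

Derivation:
Subtree rooted at E contains: E, F
Count = 2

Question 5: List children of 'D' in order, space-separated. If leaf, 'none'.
Answer: none

Derivation:
Node D's children (from adjacency): (leaf)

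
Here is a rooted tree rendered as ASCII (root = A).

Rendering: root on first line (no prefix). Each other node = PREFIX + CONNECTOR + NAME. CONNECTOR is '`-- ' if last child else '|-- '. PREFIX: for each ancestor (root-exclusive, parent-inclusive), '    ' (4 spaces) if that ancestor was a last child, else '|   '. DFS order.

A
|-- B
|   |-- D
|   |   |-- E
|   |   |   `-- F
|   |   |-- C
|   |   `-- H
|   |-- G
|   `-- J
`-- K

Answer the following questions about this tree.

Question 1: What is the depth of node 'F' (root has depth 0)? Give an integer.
Path from root to F: A -> B -> D -> E -> F
Depth = number of edges = 4

Answer: 4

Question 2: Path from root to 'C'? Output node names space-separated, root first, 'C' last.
Walk down from root: A -> B -> D -> C

Answer: A B D C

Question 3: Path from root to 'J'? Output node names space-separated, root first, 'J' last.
Answer: A B J

Derivation:
Walk down from root: A -> B -> J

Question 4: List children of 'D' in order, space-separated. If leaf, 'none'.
Answer: E C H

Derivation:
Node D's children (from adjacency): E, C, H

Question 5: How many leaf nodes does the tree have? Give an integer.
Leaves (nodes with no children): C, F, G, H, J, K

Answer: 6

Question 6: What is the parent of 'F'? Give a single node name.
Scan adjacency: F appears as child of E

Answer: E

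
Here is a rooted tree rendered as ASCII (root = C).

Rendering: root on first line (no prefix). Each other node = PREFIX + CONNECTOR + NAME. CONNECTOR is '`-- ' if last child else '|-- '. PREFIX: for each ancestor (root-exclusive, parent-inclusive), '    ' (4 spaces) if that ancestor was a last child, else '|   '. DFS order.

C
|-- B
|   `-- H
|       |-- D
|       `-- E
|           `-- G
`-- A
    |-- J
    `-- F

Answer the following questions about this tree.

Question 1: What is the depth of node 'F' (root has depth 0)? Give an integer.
Path from root to F: C -> A -> F
Depth = number of edges = 2

Answer: 2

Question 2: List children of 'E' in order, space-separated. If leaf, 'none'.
Answer: G

Derivation:
Node E's children (from adjacency): G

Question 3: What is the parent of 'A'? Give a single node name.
Scan adjacency: A appears as child of C

Answer: C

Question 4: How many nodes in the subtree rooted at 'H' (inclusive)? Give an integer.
Answer: 4

Derivation:
Subtree rooted at H contains: D, E, G, H
Count = 4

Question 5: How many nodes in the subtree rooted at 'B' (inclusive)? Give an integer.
Answer: 5

Derivation:
Subtree rooted at B contains: B, D, E, G, H
Count = 5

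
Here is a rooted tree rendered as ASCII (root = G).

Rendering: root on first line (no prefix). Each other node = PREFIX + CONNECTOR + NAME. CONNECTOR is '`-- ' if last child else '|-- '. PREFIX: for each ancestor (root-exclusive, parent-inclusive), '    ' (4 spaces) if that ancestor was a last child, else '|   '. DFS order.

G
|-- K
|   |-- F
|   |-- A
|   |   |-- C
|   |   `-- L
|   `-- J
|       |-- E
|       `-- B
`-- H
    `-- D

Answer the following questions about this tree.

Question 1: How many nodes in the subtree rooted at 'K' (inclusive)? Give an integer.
Answer: 8

Derivation:
Subtree rooted at K contains: A, B, C, E, F, J, K, L
Count = 8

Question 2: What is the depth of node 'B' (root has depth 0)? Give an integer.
Answer: 3

Derivation:
Path from root to B: G -> K -> J -> B
Depth = number of edges = 3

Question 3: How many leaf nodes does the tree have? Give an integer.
Answer: 6

Derivation:
Leaves (nodes with no children): B, C, D, E, F, L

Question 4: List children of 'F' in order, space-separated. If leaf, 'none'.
Node F's children (from adjacency): (leaf)

Answer: none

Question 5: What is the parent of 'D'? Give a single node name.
Scan adjacency: D appears as child of H

Answer: H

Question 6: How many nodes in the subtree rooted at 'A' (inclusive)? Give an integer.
Answer: 3

Derivation:
Subtree rooted at A contains: A, C, L
Count = 3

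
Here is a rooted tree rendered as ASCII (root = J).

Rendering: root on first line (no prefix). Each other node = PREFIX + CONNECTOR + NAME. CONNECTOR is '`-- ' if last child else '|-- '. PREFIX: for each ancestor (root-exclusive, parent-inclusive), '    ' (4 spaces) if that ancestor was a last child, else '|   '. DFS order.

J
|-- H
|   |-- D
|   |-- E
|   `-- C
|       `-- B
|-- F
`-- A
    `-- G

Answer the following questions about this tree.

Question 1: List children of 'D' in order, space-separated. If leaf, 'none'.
Answer: none

Derivation:
Node D's children (from adjacency): (leaf)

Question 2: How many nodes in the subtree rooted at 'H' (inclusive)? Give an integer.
Answer: 5

Derivation:
Subtree rooted at H contains: B, C, D, E, H
Count = 5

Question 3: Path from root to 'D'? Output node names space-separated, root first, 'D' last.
Walk down from root: J -> H -> D

Answer: J H D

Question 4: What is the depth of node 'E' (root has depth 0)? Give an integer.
Answer: 2

Derivation:
Path from root to E: J -> H -> E
Depth = number of edges = 2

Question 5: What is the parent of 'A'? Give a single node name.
Answer: J

Derivation:
Scan adjacency: A appears as child of J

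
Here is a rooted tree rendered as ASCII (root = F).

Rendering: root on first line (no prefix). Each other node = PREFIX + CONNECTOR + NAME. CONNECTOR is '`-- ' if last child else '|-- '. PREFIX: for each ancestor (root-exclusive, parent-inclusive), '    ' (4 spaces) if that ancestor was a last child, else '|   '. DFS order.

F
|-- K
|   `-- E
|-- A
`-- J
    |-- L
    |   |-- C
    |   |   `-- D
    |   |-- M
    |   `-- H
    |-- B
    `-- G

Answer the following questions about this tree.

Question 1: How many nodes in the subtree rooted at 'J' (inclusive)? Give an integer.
Subtree rooted at J contains: B, C, D, G, H, J, L, M
Count = 8

Answer: 8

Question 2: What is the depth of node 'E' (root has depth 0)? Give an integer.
Answer: 2

Derivation:
Path from root to E: F -> K -> E
Depth = number of edges = 2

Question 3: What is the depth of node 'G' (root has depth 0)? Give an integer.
Answer: 2

Derivation:
Path from root to G: F -> J -> G
Depth = number of edges = 2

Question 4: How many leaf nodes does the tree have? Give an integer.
Leaves (nodes with no children): A, B, D, E, G, H, M

Answer: 7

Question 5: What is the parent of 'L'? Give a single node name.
Scan adjacency: L appears as child of J

Answer: J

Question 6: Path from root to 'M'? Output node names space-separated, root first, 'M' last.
Walk down from root: F -> J -> L -> M

Answer: F J L M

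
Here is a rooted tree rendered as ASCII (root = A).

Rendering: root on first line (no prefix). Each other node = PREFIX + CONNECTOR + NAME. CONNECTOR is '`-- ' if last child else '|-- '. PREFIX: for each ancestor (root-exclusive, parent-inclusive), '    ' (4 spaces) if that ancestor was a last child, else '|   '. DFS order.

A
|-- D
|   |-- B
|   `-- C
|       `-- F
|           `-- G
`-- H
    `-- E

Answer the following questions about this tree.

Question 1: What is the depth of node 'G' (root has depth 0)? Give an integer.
Path from root to G: A -> D -> C -> F -> G
Depth = number of edges = 4

Answer: 4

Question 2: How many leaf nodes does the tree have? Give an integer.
Answer: 3

Derivation:
Leaves (nodes with no children): B, E, G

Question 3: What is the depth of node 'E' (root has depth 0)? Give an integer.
Path from root to E: A -> H -> E
Depth = number of edges = 2

Answer: 2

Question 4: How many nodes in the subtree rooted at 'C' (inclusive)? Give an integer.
Subtree rooted at C contains: C, F, G
Count = 3

Answer: 3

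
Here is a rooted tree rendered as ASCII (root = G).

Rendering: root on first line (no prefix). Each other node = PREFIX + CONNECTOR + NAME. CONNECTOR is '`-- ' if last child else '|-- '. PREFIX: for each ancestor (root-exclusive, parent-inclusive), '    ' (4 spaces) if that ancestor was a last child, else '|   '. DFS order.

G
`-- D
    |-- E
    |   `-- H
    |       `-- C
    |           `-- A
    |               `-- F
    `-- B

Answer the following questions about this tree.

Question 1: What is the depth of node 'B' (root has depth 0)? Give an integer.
Answer: 2

Derivation:
Path from root to B: G -> D -> B
Depth = number of edges = 2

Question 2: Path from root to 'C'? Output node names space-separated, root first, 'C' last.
Walk down from root: G -> D -> E -> H -> C

Answer: G D E H C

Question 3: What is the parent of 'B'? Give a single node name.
Scan adjacency: B appears as child of D

Answer: D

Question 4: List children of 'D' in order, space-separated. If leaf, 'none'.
Node D's children (from adjacency): E, B

Answer: E B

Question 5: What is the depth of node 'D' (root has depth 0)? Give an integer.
Answer: 1

Derivation:
Path from root to D: G -> D
Depth = number of edges = 1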